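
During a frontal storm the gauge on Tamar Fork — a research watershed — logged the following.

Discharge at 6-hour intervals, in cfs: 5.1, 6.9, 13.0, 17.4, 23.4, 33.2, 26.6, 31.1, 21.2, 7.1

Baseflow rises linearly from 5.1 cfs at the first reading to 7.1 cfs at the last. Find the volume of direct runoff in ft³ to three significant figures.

Direct-runoff ordinates (Q − Q_b): 0.00, 1.58, 7.46, 11.63, 17.41, 26.99, 20.17, 24.44, 14.32, 0.00 cfs.
ΣQ_DR = 124.0 cfs.
With Δt = 6 h = 21600 s, V = ΣQ_DR · Δt = 124.0 × 21600 = 2.68 × 10^6 ft³.

V ≈ 2.68 × 10^6 ft³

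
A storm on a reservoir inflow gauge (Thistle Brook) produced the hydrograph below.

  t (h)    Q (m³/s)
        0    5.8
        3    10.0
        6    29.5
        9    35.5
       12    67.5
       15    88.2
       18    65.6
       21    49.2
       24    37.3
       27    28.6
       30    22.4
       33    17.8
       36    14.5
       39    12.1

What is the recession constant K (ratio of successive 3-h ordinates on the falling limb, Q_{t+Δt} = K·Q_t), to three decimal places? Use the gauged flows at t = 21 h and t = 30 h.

K ≈ 0.769

Using the recession-limb readings at t = 21 h and t = 30 h: Q falls from 49.2 to 22.4 m³/s over 3 intervals.
K = (Q₂/Q₁)^(1/3) = (22.4/49.2)^(1/3) = 0.769.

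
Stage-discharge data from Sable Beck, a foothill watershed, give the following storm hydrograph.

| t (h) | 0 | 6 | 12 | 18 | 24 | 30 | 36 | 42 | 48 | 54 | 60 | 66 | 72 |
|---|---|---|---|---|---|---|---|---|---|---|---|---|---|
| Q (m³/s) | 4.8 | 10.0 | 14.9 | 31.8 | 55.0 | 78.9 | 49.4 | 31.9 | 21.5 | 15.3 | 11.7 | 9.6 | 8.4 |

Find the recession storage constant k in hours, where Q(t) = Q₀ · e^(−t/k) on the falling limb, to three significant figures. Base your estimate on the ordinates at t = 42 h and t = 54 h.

On the falling limb, Q drops from 31.9 to 15.3 m³/s between t = 42 h and t = 54 h (Δt = 12 h).
k = −Δt / ln(Q₂/Q₁) = −12 / ln(15.3/31.9) = 16.3 h.

k ≈ 16.3 h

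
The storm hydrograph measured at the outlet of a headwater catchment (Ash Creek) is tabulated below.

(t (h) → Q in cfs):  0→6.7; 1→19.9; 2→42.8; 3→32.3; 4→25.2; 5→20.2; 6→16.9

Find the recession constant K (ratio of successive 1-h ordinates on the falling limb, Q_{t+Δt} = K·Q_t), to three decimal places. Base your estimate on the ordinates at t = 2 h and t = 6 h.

K ≈ 0.793

Using the recession-limb readings at t = 2 h and t = 6 h: Q falls from 42.8 to 16.9 cfs over 4 intervals.
K = (Q₂/Q₁)^(1/4) = (16.9/42.8)^(1/4) = 0.793.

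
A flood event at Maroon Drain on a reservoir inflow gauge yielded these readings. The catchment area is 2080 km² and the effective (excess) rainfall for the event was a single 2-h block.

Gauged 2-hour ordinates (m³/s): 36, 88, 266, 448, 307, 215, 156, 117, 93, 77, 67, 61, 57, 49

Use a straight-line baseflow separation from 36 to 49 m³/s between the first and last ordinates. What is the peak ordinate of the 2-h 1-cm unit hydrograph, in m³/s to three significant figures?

Direct runoff: 0.00, 51.00, 228.00, 409.00, 267.00, 174.00, 114.00, 74.00, 49.00, 32.00, 21.00, 14.00, 9.00, 0.00 m³/s; ΣQ_DR = 1442 m³/s, peak = 409.00 m³/s.
Runoff depth d = ΣQ_DR·Δt / A = 1442 × 7200 / (2080 km²) = 4.992 mm.
The 1-cm UH is the DRH scaled by (10 mm)/d, so U_p = 409.00 × 10/4.992 = 819 m³/s.

U_p ≈ 819 m³/s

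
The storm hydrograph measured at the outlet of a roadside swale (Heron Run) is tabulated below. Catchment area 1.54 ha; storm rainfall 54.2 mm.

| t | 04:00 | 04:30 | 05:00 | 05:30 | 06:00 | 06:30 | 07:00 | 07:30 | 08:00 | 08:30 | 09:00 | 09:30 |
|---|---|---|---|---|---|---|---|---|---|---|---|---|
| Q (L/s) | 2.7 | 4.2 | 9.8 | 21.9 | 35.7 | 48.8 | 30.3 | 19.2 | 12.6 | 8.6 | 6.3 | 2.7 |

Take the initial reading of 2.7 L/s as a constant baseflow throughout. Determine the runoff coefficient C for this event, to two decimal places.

C ≈ 0.37

ΣQ_DR = 170.4 L/s; V = ΣQ_DR·Δt = 3.067 × 10^5 L.
Runoff depth d = V / A = 19.92 mm.
C = d / P = 19.92 / 54.2 = 0.37.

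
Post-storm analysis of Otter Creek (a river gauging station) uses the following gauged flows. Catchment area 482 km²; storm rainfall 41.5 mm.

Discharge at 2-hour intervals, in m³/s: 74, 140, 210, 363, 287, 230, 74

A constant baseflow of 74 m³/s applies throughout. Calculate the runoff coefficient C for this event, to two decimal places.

ΣQ_DR = 860.0 m³/s; V = ΣQ_DR·Δt = 6.192 × 10^6 m³.
Runoff depth d = V / A = 12.85 mm.
C = d / P = 12.85 / 41.5 = 0.31.

C ≈ 0.31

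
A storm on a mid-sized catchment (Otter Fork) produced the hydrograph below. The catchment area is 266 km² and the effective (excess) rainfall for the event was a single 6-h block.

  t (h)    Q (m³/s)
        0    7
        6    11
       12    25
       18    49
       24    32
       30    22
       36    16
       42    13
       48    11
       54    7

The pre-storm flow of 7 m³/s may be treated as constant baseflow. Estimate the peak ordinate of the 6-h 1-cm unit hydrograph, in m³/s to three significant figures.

U_p ≈ 42.1 m³/s

Direct runoff: 0.0, 4.0, 18.0, 42.0, 25.0, 15.0, 9.0, 6.0, 4.0, 0.0 m³/s; ΣQ_DR = 123.0 m³/s, peak = 42.0 m³/s.
Runoff depth d = ΣQ_DR·Δt / A = 123.0 × 21600 / (266 km²) = 9.988 mm.
The 1-cm UH is the DRH scaled by (10 mm)/d, so U_p = 42.0 × 10/9.988 = 42.1 m³/s.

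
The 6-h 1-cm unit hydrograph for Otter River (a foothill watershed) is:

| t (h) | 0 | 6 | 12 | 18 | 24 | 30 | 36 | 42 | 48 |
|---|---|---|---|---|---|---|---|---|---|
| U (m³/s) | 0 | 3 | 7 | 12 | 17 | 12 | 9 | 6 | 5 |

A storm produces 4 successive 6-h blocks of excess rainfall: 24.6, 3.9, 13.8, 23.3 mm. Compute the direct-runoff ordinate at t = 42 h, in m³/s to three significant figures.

By discrete convolution, Q_j = Σ (P_i / 10 mm) · U_{j−i}.
At t = 42 h (j=7): Q = (24.6/10)·6 + (3.9/10)·9 + (13.8/10)·12 + (23.3/10)·17 = 74.4 m³/s.

Q ≈ 74.4 m³/s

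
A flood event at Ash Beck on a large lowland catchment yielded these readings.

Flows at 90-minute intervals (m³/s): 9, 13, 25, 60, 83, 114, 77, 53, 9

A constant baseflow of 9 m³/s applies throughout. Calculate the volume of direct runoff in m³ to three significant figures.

Direct-runoff ordinates (Q − Q_b): 0.0, 4.0, 16.0, 51.0, 74.0, 105.0, 68.0, 44.0, 0.0 m³/s.
ΣQ_DR = 362.0 m³/s.
With Δt = 1.5 h = 5400 s, V = ΣQ_DR · Δt = 362.0 × 5400 = 1.95 × 10^6 m³.

V ≈ 1.95 × 10^6 m³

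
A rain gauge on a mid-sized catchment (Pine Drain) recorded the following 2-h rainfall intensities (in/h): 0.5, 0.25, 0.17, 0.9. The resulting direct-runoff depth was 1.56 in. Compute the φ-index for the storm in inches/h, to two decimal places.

φ ≈ 0.31 in/h

Only the 2 blocks with intensity above φ contribute runoff: 0.5, 0.9 in/h.
Σ(I−φ)·Δt = d  ⇒  (0.5+0.9 − 2φ)·2 = 1.56
φ = (1.400 − 1.56/2) / 2 = 0.31 in/h.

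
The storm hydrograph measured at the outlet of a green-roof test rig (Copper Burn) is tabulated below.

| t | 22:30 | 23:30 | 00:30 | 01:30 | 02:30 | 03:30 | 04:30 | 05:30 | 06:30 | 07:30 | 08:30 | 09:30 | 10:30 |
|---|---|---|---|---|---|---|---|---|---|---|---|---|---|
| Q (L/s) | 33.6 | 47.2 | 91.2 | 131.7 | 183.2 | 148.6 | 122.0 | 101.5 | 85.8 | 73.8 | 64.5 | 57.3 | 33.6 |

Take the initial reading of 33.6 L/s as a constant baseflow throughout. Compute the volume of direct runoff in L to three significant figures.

Direct-runoff ordinates (Q − Q_b): 0.0, 13.6, 57.6, 98.1, 149.6, 115.0, 88.4, 67.9, 52.2, 40.2, 30.9, 23.7, 0.0 L/s.
ΣQ_DR = 737.2 L/s.
With Δt = 1 h = 3600 s, V = ΣQ_DR · Δt = 737.2 × 3600 = 2.65 × 10^6 L.

V ≈ 2.65 × 10^6 L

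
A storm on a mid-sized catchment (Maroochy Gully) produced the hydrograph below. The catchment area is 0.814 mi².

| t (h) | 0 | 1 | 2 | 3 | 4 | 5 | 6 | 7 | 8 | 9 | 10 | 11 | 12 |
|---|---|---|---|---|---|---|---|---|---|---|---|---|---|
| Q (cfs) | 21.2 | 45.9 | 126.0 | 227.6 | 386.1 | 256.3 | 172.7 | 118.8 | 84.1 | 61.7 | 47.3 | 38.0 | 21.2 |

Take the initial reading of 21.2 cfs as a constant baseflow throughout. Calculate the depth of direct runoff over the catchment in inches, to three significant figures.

d ≈ 2.53 in

Direct runoff: 0.0, 24.7, 104.8, 206.4, 364.9, 235.1, 151.5, 97.6, 62.9, 40.5, 26.1, 16.8, 0.0 cfs; ΣQ_DR = 1331 cfs.
V = ΣQ_DR · Δt = 1331 × 3600 s = 4.793 × 10^6 ft³.
Over A = 0.814 mi², depth = V / A = 2.53 in.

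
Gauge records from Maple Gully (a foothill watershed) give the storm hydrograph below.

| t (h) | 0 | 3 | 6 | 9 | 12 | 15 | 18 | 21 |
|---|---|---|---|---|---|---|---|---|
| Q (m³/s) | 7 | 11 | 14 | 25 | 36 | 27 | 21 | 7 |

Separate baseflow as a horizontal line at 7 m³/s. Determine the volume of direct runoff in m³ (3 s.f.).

Direct-runoff ordinates (Q − Q_b): 0.0, 4.0, 7.0, 18.0, 29.0, 20.0, 14.0, 0.0 m³/s.
ΣQ_DR = 92.00 m³/s.
With Δt = 3 h = 10800 s, V = ΣQ_DR · Δt = 92.00 × 10800 = 9.94 × 10^5 m³.

V ≈ 9.94 × 10^5 m³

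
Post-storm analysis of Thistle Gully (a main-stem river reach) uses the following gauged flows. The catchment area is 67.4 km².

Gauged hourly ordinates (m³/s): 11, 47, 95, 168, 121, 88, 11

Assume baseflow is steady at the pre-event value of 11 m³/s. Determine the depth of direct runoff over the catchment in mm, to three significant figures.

d ≈ 24.8 mm

Direct runoff: 0.0, 36.0, 84.0, 157.0, 110.0, 77.0, 0.0 m³/s; ΣQ_DR = 464.0 m³/s.
V = ΣQ_DR · Δt = 464.0 × 3600 s = 1.670 × 10^6 m³.
Over A = 67.4 km², depth = V / A = 24.8 mm.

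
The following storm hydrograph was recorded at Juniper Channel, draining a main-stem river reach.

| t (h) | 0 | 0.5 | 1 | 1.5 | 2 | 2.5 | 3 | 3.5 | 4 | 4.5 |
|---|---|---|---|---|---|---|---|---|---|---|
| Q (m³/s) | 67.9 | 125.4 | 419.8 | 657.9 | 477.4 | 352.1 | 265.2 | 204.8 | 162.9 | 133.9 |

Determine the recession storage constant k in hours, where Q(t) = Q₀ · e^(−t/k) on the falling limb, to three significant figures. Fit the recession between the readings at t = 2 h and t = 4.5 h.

k ≈ 1.97 h

On the falling limb, Q drops from 477.4 to 133.9 m³/s between t = 2 h and t = 4.5 h (Δt = 2.5 h).
k = −Δt / ln(Q₂/Q₁) = −2.5 / ln(133.9/477.4) = 1.97 h.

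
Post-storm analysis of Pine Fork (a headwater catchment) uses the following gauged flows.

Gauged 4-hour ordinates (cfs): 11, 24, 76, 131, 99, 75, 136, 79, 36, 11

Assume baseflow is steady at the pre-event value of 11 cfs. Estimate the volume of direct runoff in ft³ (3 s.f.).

Direct-runoff ordinates (Q − Q_b): 0.0, 13.0, 65.0, 120.0, 88.0, 64.0, 125.0, 68.0, 25.0, 0.0 cfs.
ΣQ_DR = 568.0 cfs.
With Δt = 4 h = 14400 s, V = ΣQ_DR · Δt = 568.0 × 14400 = 8.18 × 10^6 ft³.

V ≈ 8.18 × 10^6 ft³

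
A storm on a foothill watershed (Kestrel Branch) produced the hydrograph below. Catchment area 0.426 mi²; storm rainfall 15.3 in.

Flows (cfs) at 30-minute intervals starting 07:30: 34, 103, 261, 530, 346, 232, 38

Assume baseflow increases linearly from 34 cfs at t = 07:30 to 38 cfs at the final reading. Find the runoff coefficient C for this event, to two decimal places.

ΣQ_DR = 1292 cfs; V = ΣQ_DR·Δt = 2.326 × 10^6 ft³.
Runoff depth d = V / A = 2.350 in.
C = d / P = 2.350 / 15.3 = 0.15.

C ≈ 0.15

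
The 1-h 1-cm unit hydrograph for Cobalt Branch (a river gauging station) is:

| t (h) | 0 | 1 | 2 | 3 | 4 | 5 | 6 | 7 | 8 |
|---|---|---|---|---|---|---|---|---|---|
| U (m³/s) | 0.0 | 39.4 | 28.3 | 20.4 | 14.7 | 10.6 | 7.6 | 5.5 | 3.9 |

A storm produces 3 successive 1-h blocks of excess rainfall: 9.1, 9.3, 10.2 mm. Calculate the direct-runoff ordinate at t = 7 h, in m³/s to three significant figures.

Q ≈ 22.9 m³/s

By discrete convolution, Q_j = Σ (P_i / 10 mm) · U_{j−i}.
At t = 7 h (j=7): Q = (9.1/10)·5.5 + (9.3/10)·7.6 + (10.2/10)·10.6 = 22.9 m³/s.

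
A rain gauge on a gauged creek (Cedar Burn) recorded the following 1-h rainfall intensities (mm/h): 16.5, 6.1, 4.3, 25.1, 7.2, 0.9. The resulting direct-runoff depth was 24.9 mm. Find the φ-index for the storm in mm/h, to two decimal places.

φ ≈ 8.35 mm/h

Only the 2 blocks with intensity above φ contribute runoff: 16.5, 25.1 mm/h.
Σ(I−φ)·Δt = d  ⇒  (16.5+25.1 − 2φ)·1 = 24.9
φ = (41.60 − 24.9/1) / 2 = 8.35 mm/h.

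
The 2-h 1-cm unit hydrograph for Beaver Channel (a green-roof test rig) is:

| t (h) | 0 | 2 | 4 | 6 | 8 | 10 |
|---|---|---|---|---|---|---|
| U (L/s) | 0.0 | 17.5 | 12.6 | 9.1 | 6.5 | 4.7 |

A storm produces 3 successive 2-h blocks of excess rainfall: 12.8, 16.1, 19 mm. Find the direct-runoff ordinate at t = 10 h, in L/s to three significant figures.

Q ≈ 33.8 L/s

By discrete convolution, Q_j = Σ (P_i / 10 mm) · U_{j−i}.
At t = 10 h (j=5): Q = (12.8/10)·4.7 + (16.1/10)·6.5 + (19/10)·9.1 = 33.8 L/s.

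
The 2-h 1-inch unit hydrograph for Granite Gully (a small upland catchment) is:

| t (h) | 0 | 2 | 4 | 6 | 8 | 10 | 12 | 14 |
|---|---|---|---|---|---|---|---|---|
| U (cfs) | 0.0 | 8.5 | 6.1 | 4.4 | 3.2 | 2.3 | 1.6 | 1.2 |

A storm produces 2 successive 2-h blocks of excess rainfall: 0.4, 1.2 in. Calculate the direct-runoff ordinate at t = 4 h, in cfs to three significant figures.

Q ≈ 12.6 cfs

By discrete convolution, Q_j = Σ (P_i / 1 in) · U_{j−i}.
At t = 4 h (j=2): Q = (0.4/1)·6.1 + (1.2/1)·8.5 = 12.6 cfs.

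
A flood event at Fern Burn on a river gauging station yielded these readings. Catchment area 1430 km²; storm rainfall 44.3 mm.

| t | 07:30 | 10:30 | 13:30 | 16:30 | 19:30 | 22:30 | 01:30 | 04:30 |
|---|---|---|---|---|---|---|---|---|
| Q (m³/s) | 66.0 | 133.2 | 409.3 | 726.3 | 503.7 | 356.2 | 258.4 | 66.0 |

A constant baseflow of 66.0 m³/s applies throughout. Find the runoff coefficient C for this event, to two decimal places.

ΣQ_DR = 1991 m³/s; V = ΣQ_DR·Δt = 2.150 × 10^7 m³.
Runoff depth d = V / A = 15.04 mm.
C = d / P = 15.04 / 44.3 = 0.34.

C ≈ 0.34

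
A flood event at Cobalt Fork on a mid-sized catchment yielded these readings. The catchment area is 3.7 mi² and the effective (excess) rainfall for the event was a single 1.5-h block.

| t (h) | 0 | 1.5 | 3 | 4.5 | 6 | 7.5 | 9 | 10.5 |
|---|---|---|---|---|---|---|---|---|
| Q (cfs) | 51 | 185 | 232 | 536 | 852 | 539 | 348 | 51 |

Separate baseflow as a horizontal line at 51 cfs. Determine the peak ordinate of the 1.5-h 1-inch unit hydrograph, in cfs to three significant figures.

Direct runoff: 0.0, 134.0, 181.0, 485.0, 801.0, 488.0, 297.0, 0.0 cfs; ΣQ_DR = 2386 cfs, peak = 801.0 cfs.
Runoff depth d = ΣQ_DR·Δt / A = 2386 × 5400 / (3.7 mi²) = 1.499 in.
The 1-inch UH is the DRH scaled by (1 in)/d, so U_p = 801.0 × 1/1.499 = 534 cfs.

U_p ≈ 534 cfs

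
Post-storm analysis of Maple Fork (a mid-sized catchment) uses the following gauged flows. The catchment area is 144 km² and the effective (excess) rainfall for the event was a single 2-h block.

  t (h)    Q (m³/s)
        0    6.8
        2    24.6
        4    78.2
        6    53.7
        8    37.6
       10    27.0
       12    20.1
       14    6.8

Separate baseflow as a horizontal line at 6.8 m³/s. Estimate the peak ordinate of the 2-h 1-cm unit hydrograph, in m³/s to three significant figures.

U_p ≈ 71.3 m³/s

Direct runoff: 0.0, 17.8, 71.4, 46.9, 30.8, 20.2, 13.3, 0.0 m³/s; ΣQ_DR = 200.4 m³/s, peak = 71.4 m³/s.
Runoff depth d = ΣQ_DR·Δt / A = 200.4 × 7200 / (144 km²) = 10.02 mm.
The 1-cm UH is the DRH scaled by (10 mm)/d, so U_p = 71.4 × 10/10.02 = 71.3 m³/s.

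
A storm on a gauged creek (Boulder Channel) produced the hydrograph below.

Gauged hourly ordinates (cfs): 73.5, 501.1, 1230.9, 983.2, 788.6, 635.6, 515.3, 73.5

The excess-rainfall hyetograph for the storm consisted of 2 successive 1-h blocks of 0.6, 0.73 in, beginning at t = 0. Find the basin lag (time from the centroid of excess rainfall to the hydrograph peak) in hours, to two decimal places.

t_L ≈ 0.95 h

Centroid of excess rainfall: t_c = Σ P_i·t̄_i / ΣP_i = 1.0489 h (block centres at 0.5, 1.5 h).
Hydrograph peak occurs at t = 2 h, so basin lag t_L = 2 − 1.0489 = 0.95 h.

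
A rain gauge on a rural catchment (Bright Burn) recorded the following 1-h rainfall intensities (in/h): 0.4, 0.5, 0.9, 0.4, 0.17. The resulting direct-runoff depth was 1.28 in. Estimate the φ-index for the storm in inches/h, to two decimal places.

φ ≈ 0.23 in/h

Only the 4 blocks with intensity above φ contribute runoff: 0.4, 0.5, 0.9, 0.4 in/h.
Σ(I−φ)·Δt = d  ⇒  (0.4+0.5+0.9+0.4 − 4φ)·1 = 1.28
φ = (2.200 − 1.28/1) / 4 = 0.23 in/h.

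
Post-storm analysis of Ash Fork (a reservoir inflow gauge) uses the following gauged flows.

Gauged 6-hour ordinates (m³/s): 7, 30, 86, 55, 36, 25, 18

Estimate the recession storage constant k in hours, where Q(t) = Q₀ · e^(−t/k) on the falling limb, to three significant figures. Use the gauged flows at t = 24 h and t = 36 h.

On the falling limb, Q drops from 36 to 18 m³/s between t = 24 h and t = 36 h (Δt = 12 h).
k = −Δt / ln(Q₂/Q₁) = −12 / ln(18/36) = 17.3 h.

k ≈ 17.3 h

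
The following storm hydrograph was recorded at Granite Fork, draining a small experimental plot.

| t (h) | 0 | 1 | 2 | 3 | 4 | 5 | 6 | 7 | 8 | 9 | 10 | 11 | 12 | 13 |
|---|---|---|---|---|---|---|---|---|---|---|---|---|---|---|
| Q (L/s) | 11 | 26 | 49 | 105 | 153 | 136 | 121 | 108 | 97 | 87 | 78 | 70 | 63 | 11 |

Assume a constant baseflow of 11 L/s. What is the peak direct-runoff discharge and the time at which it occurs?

Q_p = 142.0 L/s at t = 4 h

Subtracting baseflow gives direct-runoff ordinates: 0.0, 15.0, 38.0, 94.0, 142.0, 125.0, 110.0, 97.0, 86.0, 76.0, 67.0, 59.0, 52.0, 0.0 L/s.
The maximum is 142.0 L/s, occurring at the reading for t = 4 h.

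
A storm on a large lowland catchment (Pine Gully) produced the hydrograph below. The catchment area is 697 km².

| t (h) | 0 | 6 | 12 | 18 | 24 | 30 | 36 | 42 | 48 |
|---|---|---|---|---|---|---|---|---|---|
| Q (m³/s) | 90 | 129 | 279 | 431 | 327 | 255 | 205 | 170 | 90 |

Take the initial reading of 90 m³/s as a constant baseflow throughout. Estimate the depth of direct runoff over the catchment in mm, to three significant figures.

d ≈ 36.1 mm

Direct runoff: 0.0, 39.0, 189.0, 341.0, 237.0, 165.0, 115.0, 80.0, 0.0 m³/s; ΣQ_DR = 1166 m³/s.
V = ΣQ_DR · Δt = 1166 × 21600 s = 2.519 × 10^7 m³.
Over A = 697 km², depth = V / A = 36.1 mm.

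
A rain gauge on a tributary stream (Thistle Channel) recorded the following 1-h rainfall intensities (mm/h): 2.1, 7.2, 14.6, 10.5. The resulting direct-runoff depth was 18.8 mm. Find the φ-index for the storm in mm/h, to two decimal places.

Only the 3 blocks with intensity above φ contribute runoff: 7.2, 14.6, 10.5 mm/h.
Σ(I−φ)·Δt = d  ⇒  (7.2+14.6+10.5 − 3φ)·1 = 18.8
φ = (32.30 − 18.8/1) / 3 = 4.50 mm/h.

φ ≈ 4.50 mm/h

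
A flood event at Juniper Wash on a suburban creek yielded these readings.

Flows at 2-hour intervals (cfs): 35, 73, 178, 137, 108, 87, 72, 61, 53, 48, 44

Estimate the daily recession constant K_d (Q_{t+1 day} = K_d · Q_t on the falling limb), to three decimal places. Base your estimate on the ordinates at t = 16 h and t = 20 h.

Between t = 16 h and t = 20 h the flow falls from 53 to 44 cfs over 2×2 h = 4 h.
Per-interval ratio K = (44/53)^(1/2) = 0.9111; K_d = K^(24/2) = 0.327.

K_d ≈ 0.327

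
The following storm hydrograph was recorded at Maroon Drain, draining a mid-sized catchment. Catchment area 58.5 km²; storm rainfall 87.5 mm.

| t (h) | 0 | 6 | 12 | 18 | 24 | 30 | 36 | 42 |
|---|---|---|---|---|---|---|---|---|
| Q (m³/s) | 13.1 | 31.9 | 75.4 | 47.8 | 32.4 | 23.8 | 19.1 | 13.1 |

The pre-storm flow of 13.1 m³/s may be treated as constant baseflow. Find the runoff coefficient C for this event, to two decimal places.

C ≈ 0.64

ΣQ_DR = 151.8 m³/s; V = ΣQ_DR·Δt = 3.279 × 10^6 m³.
Runoff depth d = V / A = 56.05 mm.
C = d / P = 56.05 / 87.5 = 0.64.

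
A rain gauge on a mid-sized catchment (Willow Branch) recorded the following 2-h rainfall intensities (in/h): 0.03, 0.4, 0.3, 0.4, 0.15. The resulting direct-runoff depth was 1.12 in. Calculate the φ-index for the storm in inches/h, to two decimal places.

φ ≈ 0.18 in/h

Only the 3 blocks with intensity above φ contribute runoff: 0.4, 0.3, 0.4 in/h.
Σ(I−φ)·Δt = d  ⇒  (0.4+0.3+0.4 − 3φ)·2 = 1.12
φ = (1.100 − 1.12/2) / 3 = 0.18 in/h.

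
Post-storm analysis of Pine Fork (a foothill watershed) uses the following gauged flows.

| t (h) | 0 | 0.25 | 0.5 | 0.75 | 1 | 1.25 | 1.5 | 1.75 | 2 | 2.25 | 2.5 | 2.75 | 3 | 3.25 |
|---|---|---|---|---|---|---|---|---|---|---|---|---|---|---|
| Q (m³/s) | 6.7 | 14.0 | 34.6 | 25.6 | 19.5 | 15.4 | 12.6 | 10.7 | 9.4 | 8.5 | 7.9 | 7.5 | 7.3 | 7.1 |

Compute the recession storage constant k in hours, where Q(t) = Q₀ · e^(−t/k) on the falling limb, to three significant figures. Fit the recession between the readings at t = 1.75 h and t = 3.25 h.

On the falling limb, Q drops from 10.7 to 7.1 m³/s between t = 1.75 h and t = 3.25 h (Δt = 1.5 h).
k = −Δt / ln(Q₂/Q₁) = −1.5 / ln(7.1/10.7) = 3.66 h.

k ≈ 3.66 h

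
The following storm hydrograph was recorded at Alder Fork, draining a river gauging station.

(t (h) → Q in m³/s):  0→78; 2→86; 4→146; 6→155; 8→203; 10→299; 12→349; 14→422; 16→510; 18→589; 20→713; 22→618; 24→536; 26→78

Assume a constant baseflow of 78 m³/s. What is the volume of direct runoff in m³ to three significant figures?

Direct-runoff ordinates (Q − Q_b): 0.0, 8.0, 68.0, 77.0, 125.0, 221.0, 271.0, 344.0, 432.0, 511.0, 635.0, 540.0, 458.0, 0.0 m³/s.
ΣQ_DR = 3690 m³/s.
With Δt = 2 h = 7200 s, V = ΣQ_DR · Δt = 3690 × 7200 = 2.66 × 10^7 m³.

V ≈ 2.66 × 10^7 m³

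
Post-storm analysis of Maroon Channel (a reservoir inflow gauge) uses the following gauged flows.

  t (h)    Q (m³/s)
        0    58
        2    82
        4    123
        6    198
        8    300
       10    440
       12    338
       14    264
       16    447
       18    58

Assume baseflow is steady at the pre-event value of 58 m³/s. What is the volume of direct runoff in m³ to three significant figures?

Direct-runoff ordinates (Q − Q_b): 0.0, 24.0, 65.0, 140.0, 242.0, 382.0, 280.0, 206.0, 389.0, 0.0 m³/s.
ΣQ_DR = 1728 m³/s.
With Δt = 2 h = 7200 s, V = ΣQ_DR · Δt = 1728 × 7200 = 1.24 × 10^7 m³.

V ≈ 1.24 × 10^7 m³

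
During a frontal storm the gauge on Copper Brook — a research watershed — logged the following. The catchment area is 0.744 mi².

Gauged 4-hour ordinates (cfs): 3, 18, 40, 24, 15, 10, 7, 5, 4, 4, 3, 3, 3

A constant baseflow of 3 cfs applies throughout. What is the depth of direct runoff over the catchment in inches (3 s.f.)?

Direct runoff: 0.0, 15.0, 37.0, 21.0, 12.0, 7.0, 4.0, 2.0, 1.0, 1.0, 0.0, 0.0, 0.0 cfs; ΣQ_DR = 100.0 cfs.
V = ΣQ_DR · Δt = 100.0 × 14400 s = 1.440 × 10^6 ft³.
Over A = 0.744 mi², depth = V / A = 0.833 in.

d ≈ 0.833 in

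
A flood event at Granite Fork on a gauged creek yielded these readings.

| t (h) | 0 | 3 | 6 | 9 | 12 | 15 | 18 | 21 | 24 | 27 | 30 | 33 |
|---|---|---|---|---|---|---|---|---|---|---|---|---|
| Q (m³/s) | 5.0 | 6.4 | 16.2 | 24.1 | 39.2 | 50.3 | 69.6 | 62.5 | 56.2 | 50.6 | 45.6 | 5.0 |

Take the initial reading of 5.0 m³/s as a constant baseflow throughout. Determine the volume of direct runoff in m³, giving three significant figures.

V ≈ 4.00 × 10^6 m³

Direct-runoff ordinates (Q − Q_b): 0.0, 1.4, 11.2, 19.1, 34.2, 45.3, 64.6, 57.5, 51.2, 45.6, 40.6, 0.0 m³/s.
ΣQ_DR = 370.7 m³/s.
With Δt = 3 h = 10800 s, V = ΣQ_DR · Δt = 370.7 × 10800 = 4.00 × 10^6 m³.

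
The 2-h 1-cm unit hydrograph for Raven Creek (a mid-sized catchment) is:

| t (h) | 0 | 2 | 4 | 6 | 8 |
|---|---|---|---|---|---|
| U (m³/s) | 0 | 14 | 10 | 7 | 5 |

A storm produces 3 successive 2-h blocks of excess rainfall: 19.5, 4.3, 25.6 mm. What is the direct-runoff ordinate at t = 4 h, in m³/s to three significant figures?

Q ≈ 25.5 m³/s

By discrete convolution, Q_j = Σ (P_i / 10 mm) · U_{j−i}.
At t = 4 h (j=2): Q = (19.5/10)·10 + (4.3/10)·14 + (25.6/10)·0 = 25.5 m³/s.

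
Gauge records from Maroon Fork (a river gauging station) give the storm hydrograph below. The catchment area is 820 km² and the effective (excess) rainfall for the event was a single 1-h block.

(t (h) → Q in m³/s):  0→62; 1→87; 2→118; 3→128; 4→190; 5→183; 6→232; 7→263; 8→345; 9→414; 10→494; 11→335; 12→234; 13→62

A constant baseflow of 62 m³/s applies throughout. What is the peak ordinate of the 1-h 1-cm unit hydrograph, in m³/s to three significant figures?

Direct runoff: 0.0, 25.0, 56.0, 66.0, 128.0, 121.0, 170.0, 201.0, 283.0, 352.0, 432.0, 273.0, 172.0, 0.0 m³/s; ΣQ_DR = 2279 m³/s, peak = 432.0 m³/s.
Runoff depth d = ΣQ_DR·Δt / A = 2279 × 3600 / (820 km²) = 10.01 mm.
The 1-cm UH is the DRH scaled by (10 mm)/d, so U_p = 432.0 × 10/10.01 = 432 m³/s.

U_p ≈ 432 m³/s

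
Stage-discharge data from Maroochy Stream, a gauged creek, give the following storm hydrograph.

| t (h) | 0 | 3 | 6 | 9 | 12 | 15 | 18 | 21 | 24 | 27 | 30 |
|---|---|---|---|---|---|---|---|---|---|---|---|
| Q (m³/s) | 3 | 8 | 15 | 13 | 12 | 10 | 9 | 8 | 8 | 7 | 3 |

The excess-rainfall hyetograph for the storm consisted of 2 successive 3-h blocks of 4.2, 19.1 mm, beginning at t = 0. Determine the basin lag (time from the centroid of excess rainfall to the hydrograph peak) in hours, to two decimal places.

Centroid of excess rainfall: t_c = Σ P_i·t̄_i / ΣP_i = 3.9592 h (block centres at 1.5, 4.5 h).
Hydrograph peak occurs at t = 6 h, so basin lag t_L = 6 − 3.9592 = 2.04 h.

t_L ≈ 2.04 h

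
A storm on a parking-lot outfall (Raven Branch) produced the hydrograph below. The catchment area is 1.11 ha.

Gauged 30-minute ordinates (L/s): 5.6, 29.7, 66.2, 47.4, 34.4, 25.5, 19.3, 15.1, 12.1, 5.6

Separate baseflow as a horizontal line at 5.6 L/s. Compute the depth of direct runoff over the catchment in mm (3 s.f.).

d ≈ 33.2 mm

Direct runoff: 0.0, 24.1, 60.6, 41.8, 28.8, 19.9, 13.7, 9.5, 6.5, 0.0 L/s; ΣQ_DR = 204.9 L/s.
V = ΣQ_DR · Δt = 204.9 × 1800 s = 3.688 × 10^5 L.
Over A = 1.11 ha, depth = V / A = 33.2 mm.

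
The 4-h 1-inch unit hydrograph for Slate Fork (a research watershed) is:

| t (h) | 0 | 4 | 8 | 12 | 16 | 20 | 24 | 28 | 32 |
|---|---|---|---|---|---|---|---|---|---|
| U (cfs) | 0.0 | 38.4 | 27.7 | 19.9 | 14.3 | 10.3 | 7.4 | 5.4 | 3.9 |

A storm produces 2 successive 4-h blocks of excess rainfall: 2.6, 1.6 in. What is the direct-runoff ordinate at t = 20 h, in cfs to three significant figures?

By discrete convolution, Q_j = Σ (P_i / 1 in) · U_{j−i}.
At t = 20 h (j=5): Q = (2.6/1)·10.3 + (1.6/1)·14.3 = 49.7 cfs.

Q ≈ 49.7 cfs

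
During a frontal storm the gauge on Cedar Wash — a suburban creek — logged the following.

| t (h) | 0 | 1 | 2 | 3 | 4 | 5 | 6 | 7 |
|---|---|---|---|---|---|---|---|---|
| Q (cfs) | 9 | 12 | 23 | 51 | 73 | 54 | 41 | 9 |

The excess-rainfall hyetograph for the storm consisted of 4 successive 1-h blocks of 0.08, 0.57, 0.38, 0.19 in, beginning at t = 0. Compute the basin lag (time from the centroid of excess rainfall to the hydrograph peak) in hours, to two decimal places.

Centroid of excess rainfall: t_c = Σ P_i·t̄_i / ΣP_i = 2.0574 h (block centres at 0.5, 1.5, 2.5, 3.5 h).
Hydrograph peak occurs at t = 4 h, so basin lag t_L = 4 − 2.0574 = 1.94 h.

t_L ≈ 1.94 h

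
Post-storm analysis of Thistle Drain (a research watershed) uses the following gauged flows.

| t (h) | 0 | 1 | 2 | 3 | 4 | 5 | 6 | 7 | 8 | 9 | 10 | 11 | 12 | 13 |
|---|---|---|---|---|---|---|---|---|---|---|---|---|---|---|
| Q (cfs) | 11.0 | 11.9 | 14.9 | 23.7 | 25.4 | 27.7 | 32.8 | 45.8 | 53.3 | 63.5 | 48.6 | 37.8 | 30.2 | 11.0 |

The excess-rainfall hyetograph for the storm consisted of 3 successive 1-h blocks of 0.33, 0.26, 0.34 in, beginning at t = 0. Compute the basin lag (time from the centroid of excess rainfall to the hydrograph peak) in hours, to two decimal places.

Centroid of excess rainfall: t_c = Σ P_i·t̄_i / ΣP_i = 1.5108 h (block centres at 0.5, 1.5, 2.5 h).
Hydrograph peak occurs at t = 9 h, so basin lag t_L = 9 − 1.5108 = 7.49 h.

t_L ≈ 7.49 h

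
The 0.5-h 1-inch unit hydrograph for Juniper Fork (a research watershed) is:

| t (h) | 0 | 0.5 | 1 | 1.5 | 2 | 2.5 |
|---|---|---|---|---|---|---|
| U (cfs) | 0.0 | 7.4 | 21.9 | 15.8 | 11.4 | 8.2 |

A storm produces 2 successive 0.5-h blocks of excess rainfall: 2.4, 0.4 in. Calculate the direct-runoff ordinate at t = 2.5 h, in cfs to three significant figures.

Q ≈ 24.2 cfs

By discrete convolution, Q_j = Σ (P_i / 1 in) · U_{j−i}.
At t = 2.5 h (j=5): Q = (2.4/1)·8.2 + (0.4/1)·11.4 = 24.2 cfs.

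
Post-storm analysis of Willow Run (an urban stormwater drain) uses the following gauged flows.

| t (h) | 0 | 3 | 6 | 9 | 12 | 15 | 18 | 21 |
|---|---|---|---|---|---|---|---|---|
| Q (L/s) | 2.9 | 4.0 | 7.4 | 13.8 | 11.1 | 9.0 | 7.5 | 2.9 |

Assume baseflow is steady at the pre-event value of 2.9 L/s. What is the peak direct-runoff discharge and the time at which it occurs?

Q_p = 10.9 L/s at t = 9 h

Subtracting baseflow gives direct-runoff ordinates: 0.0, 1.1, 4.5, 10.9, 8.2, 6.1, 4.6, 0.0 L/s.
The maximum is 10.9 L/s, occurring at the reading for t = 9 h.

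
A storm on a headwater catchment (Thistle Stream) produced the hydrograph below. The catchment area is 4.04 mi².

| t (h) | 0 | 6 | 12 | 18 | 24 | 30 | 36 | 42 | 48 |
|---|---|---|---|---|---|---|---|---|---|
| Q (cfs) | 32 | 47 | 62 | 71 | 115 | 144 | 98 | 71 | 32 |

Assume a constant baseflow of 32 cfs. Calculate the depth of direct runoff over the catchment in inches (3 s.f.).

d ≈ 0.884 in

Direct runoff: 0.0, 15.0, 30.0, 39.0, 83.0, 112.0, 66.0, 39.0, 0.0 cfs; ΣQ_DR = 384.0 cfs.
V = ΣQ_DR · Δt = 384.0 × 21600 s = 8.294 × 10^6 ft³.
Over A = 4.04 mi², depth = V / A = 0.884 in.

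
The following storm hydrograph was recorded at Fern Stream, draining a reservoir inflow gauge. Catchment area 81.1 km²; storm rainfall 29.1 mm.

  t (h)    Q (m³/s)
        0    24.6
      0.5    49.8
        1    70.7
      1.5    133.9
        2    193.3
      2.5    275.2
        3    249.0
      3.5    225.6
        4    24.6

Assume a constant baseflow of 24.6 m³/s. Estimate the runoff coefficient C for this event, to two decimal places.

C ≈ 0.78

ΣQ_DR = 1025 m³/s; V = ΣQ_DR·Δt = 1.846 × 10^6 m³.
Runoff depth d = V / A = 22.76 mm.
C = d / P = 22.76 / 29.1 = 0.78.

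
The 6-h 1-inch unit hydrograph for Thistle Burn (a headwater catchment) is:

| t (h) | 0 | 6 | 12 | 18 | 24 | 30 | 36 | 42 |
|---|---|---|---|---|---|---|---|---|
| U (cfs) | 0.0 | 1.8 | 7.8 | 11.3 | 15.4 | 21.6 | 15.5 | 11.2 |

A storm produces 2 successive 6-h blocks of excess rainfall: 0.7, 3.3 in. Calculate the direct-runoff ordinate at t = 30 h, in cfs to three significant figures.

Q ≈ 65.9 cfs

By discrete convolution, Q_j = Σ (P_i / 1 in) · U_{j−i}.
At t = 30 h (j=5): Q = (0.7/1)·21.6 + (3.3/1)·15.4 = 65.9 cfs.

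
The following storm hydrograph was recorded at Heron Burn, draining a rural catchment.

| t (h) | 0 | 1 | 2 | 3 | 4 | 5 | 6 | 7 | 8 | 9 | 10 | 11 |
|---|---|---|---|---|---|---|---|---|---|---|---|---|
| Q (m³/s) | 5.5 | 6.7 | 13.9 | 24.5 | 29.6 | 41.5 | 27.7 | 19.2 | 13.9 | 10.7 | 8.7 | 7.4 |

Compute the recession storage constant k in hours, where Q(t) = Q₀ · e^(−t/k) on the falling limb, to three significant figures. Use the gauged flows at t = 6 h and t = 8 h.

On the falling limb, Q drops from 27.7 to 13.9 m³/s between t = 6 h and t = 8 h (Δt = 2 h).
k = −Δt / ln(Q₂/Q₁) = −2 / ln(13.9/27.7) = 2.90 h.

k ≈ 2.90 h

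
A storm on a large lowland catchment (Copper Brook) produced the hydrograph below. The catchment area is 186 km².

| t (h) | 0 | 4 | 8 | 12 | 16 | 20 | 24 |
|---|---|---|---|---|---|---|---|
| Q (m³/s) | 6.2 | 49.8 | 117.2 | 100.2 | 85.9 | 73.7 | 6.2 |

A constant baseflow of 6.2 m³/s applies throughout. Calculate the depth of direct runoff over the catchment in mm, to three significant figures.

Direct runoff: 0.0, 43.6, 111.0, 94.0, 79.7, 67.5, 0.0 m³/s; ΣQ_DR = 395.8 m³/s.
V = ΣQ_DR · Δt = 395.8 × 14400 s = 5.700 × 10^6 m³.
Over A = 186 km², depth = V / A = 30.6 mm.

d ≈ 30.6 mm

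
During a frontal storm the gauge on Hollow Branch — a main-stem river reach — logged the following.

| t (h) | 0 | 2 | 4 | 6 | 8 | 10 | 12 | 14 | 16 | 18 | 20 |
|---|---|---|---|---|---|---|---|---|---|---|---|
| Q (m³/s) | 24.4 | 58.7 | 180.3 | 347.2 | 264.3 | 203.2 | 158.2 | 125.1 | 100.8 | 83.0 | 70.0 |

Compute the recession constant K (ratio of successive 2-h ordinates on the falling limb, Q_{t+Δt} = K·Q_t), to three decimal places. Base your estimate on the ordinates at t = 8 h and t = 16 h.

Using the recession-limb readings at t = 8 h and t = 16 h: Q falls from 264.3 to 100.8 m³/s over 4 intervals.
K = (Q₂/Q₁)^(1/4) = (100.8/264.3)^(1/4) = 0.786.

K ≈ 0.786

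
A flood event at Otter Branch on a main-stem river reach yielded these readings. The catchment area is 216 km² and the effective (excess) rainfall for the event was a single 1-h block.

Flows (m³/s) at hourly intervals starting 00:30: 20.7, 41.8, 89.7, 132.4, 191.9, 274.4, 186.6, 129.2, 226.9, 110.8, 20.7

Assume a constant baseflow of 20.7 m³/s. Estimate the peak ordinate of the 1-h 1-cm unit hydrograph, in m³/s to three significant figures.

U_p ≈ 127 m³/s

Direct runoff: 0.0, 21.1, 69.0, 111.7, 171.2, 253.7, 165.9, 108.5, 206.2, 90.1, 0.0 m³/s; ΣQ_DR = 1197 m³/s, peak = 253.7 m³/s.
Runoff depth d = ΣQ_DR·Δt / A = 1197 × 3600 / (216 km²) = 19.96 mm.
The 1-cm UH is the DRH scaled by (10 mm)/d, so U_p = 253.7 × 10/19.96 = 127 m³/s.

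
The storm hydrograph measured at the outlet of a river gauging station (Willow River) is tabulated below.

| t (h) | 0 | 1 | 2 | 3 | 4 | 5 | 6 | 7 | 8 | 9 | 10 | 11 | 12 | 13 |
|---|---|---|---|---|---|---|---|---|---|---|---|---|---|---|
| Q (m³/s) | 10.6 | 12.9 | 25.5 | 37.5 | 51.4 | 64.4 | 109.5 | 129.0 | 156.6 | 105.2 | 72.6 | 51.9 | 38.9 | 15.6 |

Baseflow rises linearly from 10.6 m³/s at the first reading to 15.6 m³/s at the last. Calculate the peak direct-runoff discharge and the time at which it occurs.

Subtracting baseflow gives direct-runoff ordinates: 0.00, 1.92, 14.13, 25.75, 39.26, 51.88, 96.59, 115.71, 142.92, 91.14, 58.15, 37.07, 23.68, 0.00 m³/s.
The maximum is 142.92 m³/s, occurring at the reading for t = 8 h.

Q_p = 142.92 m³/s at t = 8 h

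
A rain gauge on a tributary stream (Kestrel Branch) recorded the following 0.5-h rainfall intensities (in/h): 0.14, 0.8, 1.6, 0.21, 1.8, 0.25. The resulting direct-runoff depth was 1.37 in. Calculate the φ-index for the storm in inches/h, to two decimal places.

Only the 3 blocks with intensity above φ contribute runoff: 0.8, 1.6, 1.8 in/h.
Σ(I−φ)·Δt = d  ⇒  (0.8+1.6+1.8 − 3φ)·0.5 = 1.37
φ = (4.200 − 1.37/0.5) / 3 = 0.49 in/h.

φ ≈ 0.49 in/h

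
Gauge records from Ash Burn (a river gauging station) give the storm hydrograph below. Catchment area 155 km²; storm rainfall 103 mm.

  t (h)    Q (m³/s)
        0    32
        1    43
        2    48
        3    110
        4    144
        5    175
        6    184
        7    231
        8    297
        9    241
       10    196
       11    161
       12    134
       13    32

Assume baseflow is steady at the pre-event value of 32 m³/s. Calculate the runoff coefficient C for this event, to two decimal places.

ΣQ_DR = 1580 m³/s; V = ΣQ_DR·Δt = 5.688 × 10^6 m³.
Runoff depth d = V / A = 36.70 mm.
C = d / P = 36.70 / 103 = 0.36.

C ≈ 0.36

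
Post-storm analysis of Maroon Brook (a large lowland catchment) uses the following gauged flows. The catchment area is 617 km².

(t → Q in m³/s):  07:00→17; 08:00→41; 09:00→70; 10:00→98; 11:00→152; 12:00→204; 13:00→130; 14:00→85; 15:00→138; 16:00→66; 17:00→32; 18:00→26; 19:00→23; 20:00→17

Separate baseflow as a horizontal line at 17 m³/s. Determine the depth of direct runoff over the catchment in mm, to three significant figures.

Direct runoff: 0.0, 24.0, 53.0, 81.0, 135.0, 187.0, 113.0, 68.0, 121.0, 49.0, 15.0, 9.0, 6.0, 0.0 m³/s; ΣQ_DR = 861.0 m³/s.
V = ΣQ_DR · Δt = 861.0 × 3600 s = 3.100 × 10^6 m³.
Over A = 617 km², depth = V / A = 5.02 mm.

d ≈ 5.02 mm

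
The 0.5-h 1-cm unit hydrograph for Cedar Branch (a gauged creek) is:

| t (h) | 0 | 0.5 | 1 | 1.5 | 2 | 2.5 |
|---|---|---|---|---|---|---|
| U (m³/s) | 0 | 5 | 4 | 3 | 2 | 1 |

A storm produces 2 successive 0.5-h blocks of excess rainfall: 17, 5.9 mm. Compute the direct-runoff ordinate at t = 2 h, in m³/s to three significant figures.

Q ≈ 5.17 m³/s

By discrete convolution, Q_j = Σ (P_i / 10 mm) · U_{j−i}.
At t = 2 h (j=4): Q = (17/10)·2 + (5.9/10)·3 = 5.17 m³/s.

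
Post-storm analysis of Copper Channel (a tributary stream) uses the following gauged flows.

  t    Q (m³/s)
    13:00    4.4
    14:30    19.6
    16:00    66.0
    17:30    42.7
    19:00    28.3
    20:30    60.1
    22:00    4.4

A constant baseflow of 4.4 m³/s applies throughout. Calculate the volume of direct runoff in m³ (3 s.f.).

V ≈ 1.05 × 10^6 m³

Direct-runoff ordinates (Q − Q_b): 0.0, 15.2, 61.6, 38.3, 23.9, 55.7, 0.0 m³/s.
ΣQ_DR = 194.7 m³/s.
With Δt = 1.5 h = 5400 s, V = ΣQ_DR · Δt = 194.7 × 5400 = 1.05 × 10^6 m³.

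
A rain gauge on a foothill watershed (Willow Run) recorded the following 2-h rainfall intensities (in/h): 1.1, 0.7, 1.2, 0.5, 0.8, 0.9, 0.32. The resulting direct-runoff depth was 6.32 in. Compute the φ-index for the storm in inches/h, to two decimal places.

Only the 6 blocks with intensity above φ contribute runoff: 1.1, 0.7, 1.2, 0.5, 0.8, 0.9 in/h.
Σ(I−φ)·Δt = d  ⇒  (1.1+0.7+1.2+0.5+0.8+0.9 − 6φ)·2 = 6.32
φ = (5.200 − 6.32/2) / 6 = 0.34 in/h.

φ ≈ 0.34 in/h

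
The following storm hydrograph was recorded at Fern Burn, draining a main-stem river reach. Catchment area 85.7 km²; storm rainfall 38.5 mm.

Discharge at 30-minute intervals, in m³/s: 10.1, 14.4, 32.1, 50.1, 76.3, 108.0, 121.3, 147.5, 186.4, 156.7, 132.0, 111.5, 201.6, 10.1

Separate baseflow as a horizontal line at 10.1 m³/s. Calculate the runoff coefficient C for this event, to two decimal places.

ΣQ_DR = 1217 m³/s; V = ΣQ_DR·Δt = 2.190 × 10^6 m³.
Runoff depth d = V / A = 25.55 mm.
C = d / P = 25.55 / 38.5 = 0.66.

C ≈ 0.66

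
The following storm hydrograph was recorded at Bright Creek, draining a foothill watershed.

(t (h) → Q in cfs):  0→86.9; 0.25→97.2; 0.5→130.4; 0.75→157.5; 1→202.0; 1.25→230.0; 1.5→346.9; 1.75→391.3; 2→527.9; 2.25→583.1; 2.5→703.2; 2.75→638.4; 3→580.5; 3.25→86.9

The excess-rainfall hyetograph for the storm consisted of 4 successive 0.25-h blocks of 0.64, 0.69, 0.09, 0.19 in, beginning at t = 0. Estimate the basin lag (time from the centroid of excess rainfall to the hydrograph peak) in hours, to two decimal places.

Centroid of excess rainfall: t_c = Σ P_i·t̄_i / ΣP_i = 0.3486 h (block centres at 0.125, 0.375, 0.625, 0.875 h).
Hydrograph peak occurs at t = 2.5 h, so basin lag t_L = 2.5 − 0.3486 = 2.15 h.

t_L ≈ 2.15 h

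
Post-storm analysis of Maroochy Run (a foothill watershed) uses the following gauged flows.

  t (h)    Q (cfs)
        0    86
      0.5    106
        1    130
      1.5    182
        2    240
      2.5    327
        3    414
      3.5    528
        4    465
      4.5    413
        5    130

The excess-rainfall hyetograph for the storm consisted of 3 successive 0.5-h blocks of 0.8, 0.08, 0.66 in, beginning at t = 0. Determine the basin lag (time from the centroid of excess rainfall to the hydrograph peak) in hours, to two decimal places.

t_L ≈ 2.80 h

Centroid of excess rainfall: t_c = Σ P_i·t̄_i / ΣP_i = 0.7045 h (block centres at 0.25, 0.75, 1.25 h).
Hydrograph peak occurs at t = 3.5 h, so basin lag t_L = 3.5 − 0.7045 = 2.80 h.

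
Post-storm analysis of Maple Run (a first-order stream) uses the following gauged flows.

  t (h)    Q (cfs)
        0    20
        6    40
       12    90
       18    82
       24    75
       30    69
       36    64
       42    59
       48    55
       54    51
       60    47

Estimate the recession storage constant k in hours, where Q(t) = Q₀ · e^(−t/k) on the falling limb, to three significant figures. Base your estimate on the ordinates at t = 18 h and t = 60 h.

On the falling limb, Q drops from 82 to 47 cfs between t = 18 h and t = 60 h (Δt = 42 h).
k = −Δt / ln(Q₂/Q₁) = −42 / ln(47/82) = 75.5 h.

k ≈ 75.5 h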